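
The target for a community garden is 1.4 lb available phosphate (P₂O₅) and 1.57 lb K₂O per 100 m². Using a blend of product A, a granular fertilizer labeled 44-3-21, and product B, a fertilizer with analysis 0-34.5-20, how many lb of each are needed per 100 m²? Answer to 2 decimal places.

3.94 lb product A, 3.72 lb product B

Let a = lb of product A, b = lb of product B (per 100 m²).
P₂O₅: 0.03·a + 0.345·b = 1.4
K₂O: 0.21·a + 0.2·b = 1.57
From row1: a = (1.4 − 0.345·b) / 0.03.
Into row2: 0.21·(1.4 − 0.345·b)/0.03 + 0.2·b = 1.57 → b = 3.71558, a = 3.93755.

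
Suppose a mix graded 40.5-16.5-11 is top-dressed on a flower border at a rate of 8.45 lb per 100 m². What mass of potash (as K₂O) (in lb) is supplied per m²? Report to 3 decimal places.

0.009 lb K₂O per sq m

K₂O per 100 m² = 8.45 × 11% = 0.9295 lb.
Convert to per m²: 0.9295 × 0.01 = 0.009295 lb.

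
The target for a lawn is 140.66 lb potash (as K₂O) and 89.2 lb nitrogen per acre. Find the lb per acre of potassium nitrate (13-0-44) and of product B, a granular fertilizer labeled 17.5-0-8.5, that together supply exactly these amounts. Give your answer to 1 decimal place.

258.3 lb potassium nitrate, 317.8 lb product B

Let a = lb of potassium nitrate, b = lb of product B (per acre).
K₂O: 0.44·a + 0.085·b = 140.66
N: 0.13·a + 0.175·b = 89.2
Solving simultaneously: a = 258.279, b = 317.8499.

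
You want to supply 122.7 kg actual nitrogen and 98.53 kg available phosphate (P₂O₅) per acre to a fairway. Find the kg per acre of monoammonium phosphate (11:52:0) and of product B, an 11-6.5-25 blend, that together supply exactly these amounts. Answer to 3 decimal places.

Let a = kg of monoammonium phosphate, b = kg of product B (per acre).
N: 0.11·a + 0.11·b = 122.7
P₂O₅: 0.52·a + 0.065·b = 98.53
From row1: a = (122.7 − 0.11·b) / 0.11.
Into row2: 0.52·(122.7 − 0.11·b)/0.11 + 0.065·b = 98.53 → b = 1058.2557, a = 57.1988.

57.199 kg monoammonium phosphate, 1058.256 kg product B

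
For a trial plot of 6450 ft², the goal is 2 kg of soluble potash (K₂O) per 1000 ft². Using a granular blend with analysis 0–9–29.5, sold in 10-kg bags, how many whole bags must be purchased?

Product per 1000 ft² = 2 / 29.5% = 6.77966 kg.
Total product = 6.77966 × 6450 / 1000 = 43.7288 kg.
Bags = ⌈43.7288 / 10⌉ = 5.

5 bags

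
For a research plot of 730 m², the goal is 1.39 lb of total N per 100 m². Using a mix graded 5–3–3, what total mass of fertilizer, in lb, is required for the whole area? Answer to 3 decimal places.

Product per 100 m² = 1.39 / 5% = 27.8 lb.
Total product = 27.8 × 730 / 100 = 202.94 lb.

202.940 lb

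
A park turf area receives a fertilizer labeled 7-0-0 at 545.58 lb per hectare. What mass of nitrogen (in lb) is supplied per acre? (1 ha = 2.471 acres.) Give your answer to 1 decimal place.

15.5 lb N per acre

nitrogen per hectare = 545.58 × 7% = 38.1906 lb.
Convert to per acre: 38.1906 × 0.404694 = 15.4555 lb.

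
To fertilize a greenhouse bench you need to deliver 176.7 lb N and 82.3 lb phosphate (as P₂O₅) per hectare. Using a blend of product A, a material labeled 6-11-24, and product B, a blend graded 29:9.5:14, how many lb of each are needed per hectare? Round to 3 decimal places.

Let a = lb of product A, b = lb of product B (per hectare).
N: 0.06·a + 0.29·b = 176.7
P₂O₅: 0.11·a + 0.095·b = 82.3
Eliminate b: (row1) − 0.29/0.095·(row2) → -0.275789·a = -74.5316, so a = 270.2481.
Then b = (82.3 − 0.11·270.2481) / 0.095 = 553.3969.

270.248 lb product A, 553.397 lb product B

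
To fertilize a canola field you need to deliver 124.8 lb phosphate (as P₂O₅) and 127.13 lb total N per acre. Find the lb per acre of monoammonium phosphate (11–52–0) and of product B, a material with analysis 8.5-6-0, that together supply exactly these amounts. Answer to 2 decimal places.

79.26 lb monoammonium phosphate, 1393.07 lb product B

Let a = lb of monoammonium phosphate, b = lb of product B (per acre).
P₂O₅: 0.52·a + 0.06·b = 124.8
N: 0.11·a + 0.085·b = 127.13
Eliminate a: (row1) − 0.52/0.11·(row2) → -0.341818·b = -476.178, so b = 1393.074.
Back-substitute: a = (124.8 − 0.06·1393.074) / 0.52 = 79.2606.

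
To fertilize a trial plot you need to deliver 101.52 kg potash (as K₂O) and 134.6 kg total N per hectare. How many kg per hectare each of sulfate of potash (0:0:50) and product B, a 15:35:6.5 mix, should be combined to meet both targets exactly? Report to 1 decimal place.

86.4 kg sulfate of potash, 897.3 kg product B

With a, b = kg per hectare of sulfate of potash and product B:
K₂O: 0.5·a + 0.065·b = 101.52
N: 0·a + 0.15·b = 134.6
Solving simultaneously: a = 86.3867, b = 897.333.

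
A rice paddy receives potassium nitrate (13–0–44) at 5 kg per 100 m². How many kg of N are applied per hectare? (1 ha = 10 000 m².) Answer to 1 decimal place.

nitrogen per 100 m² = 5 × 13% = 0.65 kg.
Convert to per hectare: 0.65 × 100 = 65 kg.

65.0 kg N per hectare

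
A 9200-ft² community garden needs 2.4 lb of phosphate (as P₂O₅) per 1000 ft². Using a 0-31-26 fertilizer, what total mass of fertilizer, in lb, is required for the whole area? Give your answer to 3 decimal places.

71.226 lb

Product per 1000 ft² = 2.4 / 31% = 7.74194 lb.
Total product = 7.74194 × 9200 / 1000 = 71.2258 lb.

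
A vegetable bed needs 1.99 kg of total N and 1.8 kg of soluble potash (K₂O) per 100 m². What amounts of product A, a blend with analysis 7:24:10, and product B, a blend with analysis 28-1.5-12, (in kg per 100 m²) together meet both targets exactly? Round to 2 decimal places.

Let a = kg of product A, b = kg of product B (per 100 m²).
N: 0.07·a + 0.28·b = 1.99
K₂O: 0.1·a + 0.12·b = 1.8
Eliminate b: (row1) − 0.28/0.12·(row2) → -0.163333·a = -2.21, so a = 13.5306.
Then b = (1.8 − 0.1·13.5306) / 0.12 = 3.72449.

13.53 kg product A, 3.72 kg product B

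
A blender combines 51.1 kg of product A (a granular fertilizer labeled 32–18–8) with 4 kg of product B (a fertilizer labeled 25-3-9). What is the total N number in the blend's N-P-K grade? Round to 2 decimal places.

Total mass = 51.1 + 4 = 55.1 kg.
N mass = 32%×51.1 + 25%×4 = 17.352 kg.
% N = 17.352 / 55.1 = 31.4918%.

31.49% N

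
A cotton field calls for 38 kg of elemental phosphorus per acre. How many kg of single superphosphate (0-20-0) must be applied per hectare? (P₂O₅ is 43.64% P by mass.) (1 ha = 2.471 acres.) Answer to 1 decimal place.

As P₂O₅: 38 / 0.4364 = 87.0761 kg per acre.
Product per acre = 87.0761 / 20% = 435.38 kg.
Convert to per hectare: 435.38 × 2.471 = 1075.82 kg.

1075.8 kg of product per hectare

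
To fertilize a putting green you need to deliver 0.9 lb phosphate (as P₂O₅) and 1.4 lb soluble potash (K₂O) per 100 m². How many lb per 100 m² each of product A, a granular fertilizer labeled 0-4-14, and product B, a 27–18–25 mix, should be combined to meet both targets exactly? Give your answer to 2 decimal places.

Per-100 m² balance (a = product A, b = product B):
P₂O₅: 0.04·a + 0.18·b = 0.9
K₂O: 0.14·a + 0.25·b = 1.4
Eliminate a: (row1) − 0.04/0.14·(row2) → 0.108571·b = 0.5, so b = 4.60526.
Back-substitute: a = (0.9 − 0.18·4.60526) / 0.04 = 1.77632.

1.78 lb product A, 4.61 lb product B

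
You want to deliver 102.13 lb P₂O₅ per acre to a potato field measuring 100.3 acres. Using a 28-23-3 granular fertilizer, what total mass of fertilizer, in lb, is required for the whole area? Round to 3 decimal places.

Product per acre = 102.13 / 23% = 444.043 lb.
Total product = 444.043 × 100.3 = 44537.5609 lb.

44537.561 lb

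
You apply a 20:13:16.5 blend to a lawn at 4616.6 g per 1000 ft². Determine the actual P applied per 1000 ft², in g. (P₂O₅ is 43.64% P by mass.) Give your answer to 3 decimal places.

261.909 g P per thousand sq ft

P₂O₅ per 1000 ft² = 4616.6 × 13% = 600.158 g.
Elemental P = 600.158 × 0.4364 = 261.90895 g per 1000 ft².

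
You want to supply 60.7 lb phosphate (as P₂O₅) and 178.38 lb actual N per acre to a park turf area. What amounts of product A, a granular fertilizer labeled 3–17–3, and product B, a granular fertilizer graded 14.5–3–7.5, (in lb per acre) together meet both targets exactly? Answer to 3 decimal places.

With a, b = lb per acre of product A and product B:
P₂O₅: 0.17·a + 0.03·b = 60.7
N: 0.03·a + 0.145·b = 178.38
Solving simultaneously: a = 145.2674, b = 1200.1516.

145.267 lb product A, 1200.152 lb product B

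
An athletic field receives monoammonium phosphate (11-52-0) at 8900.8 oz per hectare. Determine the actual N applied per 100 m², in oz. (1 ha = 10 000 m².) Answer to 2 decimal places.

nitrogen per hectare = 8900.8 × 11% = 979.088 oz.
Convert to per 100 m²: 979.088 × 0.01 = 9.79088 oz.

9.79 oz N per hundred sq m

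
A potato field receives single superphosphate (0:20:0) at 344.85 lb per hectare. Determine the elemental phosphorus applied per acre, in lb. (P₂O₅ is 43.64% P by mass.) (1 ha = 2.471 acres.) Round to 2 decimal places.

12.18 lb P per acre

P₂O₅ per hectare = 344.85 × 20% = 68.97 lb.
Elemental P = 68.97 × 0.4364 = 30.0985 lb per hectare.
Convert to per acre: 30.0985 × 0.404694 = 12.1807 lb.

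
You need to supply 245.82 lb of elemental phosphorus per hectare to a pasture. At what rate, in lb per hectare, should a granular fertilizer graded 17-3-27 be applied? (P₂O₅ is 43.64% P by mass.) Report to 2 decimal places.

18776.35 lb of product per hectare

As P₂O₅: 245.82 / 0.4364 = 563.291 lb per hectare.
Product per hectare = 563.291 / 3% = 18776.352 lb.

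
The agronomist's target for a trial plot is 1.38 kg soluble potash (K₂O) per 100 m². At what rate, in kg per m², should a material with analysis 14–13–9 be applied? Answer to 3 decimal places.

Product per 100 m² = 1.38 / 9% = 15.3333 kg.
Convert to per m²: 15.3333 × 0.01 = 0.153333 kg.

0.153 kg of product per sq m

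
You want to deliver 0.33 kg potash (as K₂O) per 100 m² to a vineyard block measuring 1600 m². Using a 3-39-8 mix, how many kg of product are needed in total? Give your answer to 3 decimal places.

Product per 100 m² = 0.33 / 8% = 4.125 kg.
Total product = 4.125 × 1600 / 100 = 66 kg.

66.000 kg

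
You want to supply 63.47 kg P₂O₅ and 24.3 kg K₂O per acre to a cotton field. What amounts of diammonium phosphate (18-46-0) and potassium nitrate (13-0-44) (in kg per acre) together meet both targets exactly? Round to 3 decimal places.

With a, b = kg per acre of diammonium phosphate and potassium nitrate:
P₂O₅: 0.46·a + 0·b = 63.47
K₂O: 0·a + 0.44·b = 24.3
Solving simultaneously: a = 137.9783, b = 55.2273.

137.978 kg diammonium phosphate, 55.227 kg potassium nitrate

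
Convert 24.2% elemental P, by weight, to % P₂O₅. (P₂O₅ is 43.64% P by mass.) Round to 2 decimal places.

55.45% P₂O₅

%P₂O₅ = 24.2 / 0.4364 = 55.4537%.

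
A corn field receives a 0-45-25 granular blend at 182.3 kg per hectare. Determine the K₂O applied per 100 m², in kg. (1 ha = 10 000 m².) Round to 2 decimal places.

K₂O per hectare = 182.3 × 25% = 45.575 kg.
Convert to per 100 m²: 45.575 × 0.01 = 0.45575 kg.

0.46 kg K₂O per hundred sq m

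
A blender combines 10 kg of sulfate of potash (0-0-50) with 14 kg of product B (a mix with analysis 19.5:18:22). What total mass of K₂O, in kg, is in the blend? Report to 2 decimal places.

8.08 kg K₂O

K₂O mass = 50%×10 + 22%×14 = 8.08 kg.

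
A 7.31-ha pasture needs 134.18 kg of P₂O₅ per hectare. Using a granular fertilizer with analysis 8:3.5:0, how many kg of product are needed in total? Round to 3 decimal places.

28024.451 kg

Product per hectare = 134.18 / 3.5% = 3833.71 kg.
Total product = 3833.71 × 7.31 = 28024.4514 kg.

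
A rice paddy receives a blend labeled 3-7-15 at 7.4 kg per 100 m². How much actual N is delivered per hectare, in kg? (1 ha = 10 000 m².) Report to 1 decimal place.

22.2 kg N per hectare

nitrogen per 100 m² = 7.4 × 3% = 0.222 kg.
Convert to per hectare: 0.222 × 100 = 22.2 kg.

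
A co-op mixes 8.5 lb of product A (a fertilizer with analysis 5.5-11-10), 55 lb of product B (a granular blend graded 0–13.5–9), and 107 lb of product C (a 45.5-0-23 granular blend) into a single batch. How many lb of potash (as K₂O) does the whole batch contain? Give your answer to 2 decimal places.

30.41 lb K₂O

K₂O mass = 10%×8.5 + 9%×55 + 23%×107 = 30.41 lb.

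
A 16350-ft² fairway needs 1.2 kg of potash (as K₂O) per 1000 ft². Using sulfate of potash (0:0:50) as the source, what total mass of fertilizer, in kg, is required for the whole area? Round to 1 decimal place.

39.2 kg

Product per 1000 ft² = 1.2 / 50% = 2.4 kg.
Total product = 2.4 × 16350 / 1000 = 39.24 kg.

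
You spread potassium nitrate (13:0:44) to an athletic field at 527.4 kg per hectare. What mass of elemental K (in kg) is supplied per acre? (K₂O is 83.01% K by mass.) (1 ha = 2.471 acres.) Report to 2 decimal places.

77.96 kg K per acre

K₂O per hectare = 527.4 × 44% = 232.056 kg.
Elemental K = 232.056 × 0.8301 = 192.63 kg per hectare.
Convert to per acre: 192.63 × 0.404694 = 77.9562 kg.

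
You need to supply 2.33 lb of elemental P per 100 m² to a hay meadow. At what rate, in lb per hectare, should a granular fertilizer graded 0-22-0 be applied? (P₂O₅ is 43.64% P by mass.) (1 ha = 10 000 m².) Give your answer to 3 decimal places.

As P₂O₅: 2.33 / 0.4364 = 5.33914 lb per 100 m².
Product per 100 m² = 5.33914 / 22% = 24.2688 lb.
Convert to per hectare: 24.2688 × 100 = 2426.8811 lb.

2426.881 lb of product per hectare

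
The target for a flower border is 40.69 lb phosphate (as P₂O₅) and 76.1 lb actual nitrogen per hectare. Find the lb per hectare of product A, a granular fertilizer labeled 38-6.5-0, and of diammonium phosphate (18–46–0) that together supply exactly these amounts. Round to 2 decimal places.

169.72 lb product A, 64.47 lb diammonium phosphate

Let a = lb of product A, b = lb of diammonium phosphate (per hectare).
P₂O₅: 0.065·a + 0.46·b = 40.69
N: 0.38·a + 0.18·b = 76.1
Eliminate b: (row1) − 0.46/0.18·(row2) → -0.906111·a = -153.788, so a = 169.723.
Then b = (76.1 − 0.38·169.723) / 0.18 = 64.4739.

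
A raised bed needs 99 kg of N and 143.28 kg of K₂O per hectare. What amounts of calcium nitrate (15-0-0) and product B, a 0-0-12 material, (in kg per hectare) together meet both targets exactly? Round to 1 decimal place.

With a, b = kg per hectare of calcium nitrate and product B:
N: 0.15·a + 0·b = 99
K₂O: 0·a + 0.12·b = 143.28
Solving simultaneously: a = 660, b = 1194.

660.0 kg calcium nitrate, 1194.0 kg product B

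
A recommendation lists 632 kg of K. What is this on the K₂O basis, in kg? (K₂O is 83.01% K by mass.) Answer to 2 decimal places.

K₂O = 632 / 0.8301 = 761.354 kg.

761.35 kg K₂O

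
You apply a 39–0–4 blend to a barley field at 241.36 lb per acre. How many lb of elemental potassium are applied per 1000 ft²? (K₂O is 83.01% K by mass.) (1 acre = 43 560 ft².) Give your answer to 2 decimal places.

K₂O per acre = 241.36 × 4% = 9.6544 lb.
Elemental K = 9.6544 × 0.8301 = 8.01412 lb per acre.
Convert to per 1000 ft²: 8.01412 × 0.0229568 = 0.183979 lb.

0.18 lb K per thousand sq ft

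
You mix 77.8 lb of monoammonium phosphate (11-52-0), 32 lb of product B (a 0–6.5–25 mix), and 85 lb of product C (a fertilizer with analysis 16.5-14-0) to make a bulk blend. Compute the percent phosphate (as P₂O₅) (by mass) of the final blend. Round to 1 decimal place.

Total mass = 77.8 + 32 + 85 = 194.8 lb.
P₂O₅ mass = 52%×77.8 + 6.5%×32 + 14%×85 = 54.436 lb.
% P₂O₅ = 54.436 / 194.8 = 27.9446%.

27.9% P₂O₅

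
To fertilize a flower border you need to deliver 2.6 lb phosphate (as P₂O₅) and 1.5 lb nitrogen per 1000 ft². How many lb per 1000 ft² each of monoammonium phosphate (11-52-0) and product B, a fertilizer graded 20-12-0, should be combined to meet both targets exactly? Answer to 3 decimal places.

Let a = lb of monoammonium phosphate, b = lb of product B (per 1000 ft²).
P₂O₅: 0.52·a + 0.12·b = 2.6
N: 0.11·a + 0.2·b = 1.5
Eliminate a: (row1) − 0.52/0.11·(row2) → -0.825455·b = -4.49091, so b = 5.44053.
Back-substitute: a = (2.6 − 0.12·5.44053) / 0.52 = 3.74449.

3.744 lb monoammonium phosphate, 5.441 lb product B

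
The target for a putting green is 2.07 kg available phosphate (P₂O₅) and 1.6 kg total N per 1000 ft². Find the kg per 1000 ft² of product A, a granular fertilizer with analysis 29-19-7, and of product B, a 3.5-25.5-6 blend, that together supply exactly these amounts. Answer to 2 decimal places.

Let a = kg of product A, b = kg of product B (per 1000 ft²).
P₂O₅: 0.19·a + 0.255·b = 2.07
N: 0.29·a + 0.035·b = 1.6
Eliminate b: (row1) − 0.255/0.035·(row2) → -1.92286·a = -9.58714, so a = 4.98588.
Then b = (1.6 − 0.29·4.98588) / 0.035 = 4.40267.

4.99 kg product A, 4.40 kg product B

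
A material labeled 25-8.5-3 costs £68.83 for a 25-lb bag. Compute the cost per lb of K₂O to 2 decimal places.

K₂O in bag = 25 × 3% = 0.75 lb.
Cost per lb K₂O = £68.83 / 0.75 = £91.7733.

£91.77 per lb K₂O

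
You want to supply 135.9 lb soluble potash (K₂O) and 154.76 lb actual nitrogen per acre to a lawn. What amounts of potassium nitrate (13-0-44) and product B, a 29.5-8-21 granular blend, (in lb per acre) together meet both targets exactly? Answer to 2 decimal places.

With a, b = lb per acre of potassium nitrate and product B:
K₂O: 0.44·a + 0.21·b = 135.9
N: 0.13·a + 0.295·b = 154.76
From row1: a = (135.9 − 0.21·b) / 0.44.
Into row2: 0.13·(135.9 − 0.21·b)/0.44 + 0.295·b = 154.76 → b = 491.9746, a = 74.0576.

74.06 lb potassium nitrate, 491.97 lb product B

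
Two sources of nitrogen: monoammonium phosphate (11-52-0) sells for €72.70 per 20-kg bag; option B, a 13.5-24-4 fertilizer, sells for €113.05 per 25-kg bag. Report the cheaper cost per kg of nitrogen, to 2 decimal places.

€33.05 per kg N (monoammonium phosphate)

monoammonium phosphate: N per bag = 20 × 11% = 2.2 kg; cost = 72.70 / 2.2 = €33.0455/kg N.
option B: N per bag = 25 × 13.5% = 3.375 kg; cost = 113.05 / 3.375 = €33.4963/kg N.
monoammonium phosphate is cheaper.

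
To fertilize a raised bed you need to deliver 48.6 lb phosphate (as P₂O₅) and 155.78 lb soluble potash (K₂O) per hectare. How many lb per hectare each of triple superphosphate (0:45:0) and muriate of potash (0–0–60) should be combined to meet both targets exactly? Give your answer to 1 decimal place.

108.0 lb triple superphosphate, 259.6 lb muriate of potash

Per-hectare balance (a = triple superphosphate, b = muriate of potash):
P₂O₅: 0.45·a + 0·b = 48.6
K₂O: 0·a + 0.6·b = 155.78
Solving simultaneously: a = 108, b = 259.633.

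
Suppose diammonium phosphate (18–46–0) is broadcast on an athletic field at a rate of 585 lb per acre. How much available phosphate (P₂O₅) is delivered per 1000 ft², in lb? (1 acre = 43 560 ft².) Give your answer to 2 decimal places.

6.18 lb P₂O₅ per thousand sq ft

P₂O₅ per acre = 585 × 46% = 269.1 lb.
Convert to per 1000 ft²: 269.1 × 0.0229568 = 6.17769 lb.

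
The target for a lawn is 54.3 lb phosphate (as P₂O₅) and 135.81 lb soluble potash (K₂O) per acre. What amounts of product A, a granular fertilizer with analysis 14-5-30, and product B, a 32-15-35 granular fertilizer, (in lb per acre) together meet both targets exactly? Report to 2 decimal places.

With a, b = lb per acre of product A and product B:
P₂O₅: 0.05·a + 0.15·b = 54.3
K₂O: 0.3·a + 0.35·b = 135.81
From row1: a = (54.3 − 0.15·b) / 0.05.
Into row2: 0.3·(54.3 − 0.15·b)/0.05 + 0.35·b = 135.81 → b = 345.436, a = 49.6909.

49.69 lb product A, 345.44 lb product B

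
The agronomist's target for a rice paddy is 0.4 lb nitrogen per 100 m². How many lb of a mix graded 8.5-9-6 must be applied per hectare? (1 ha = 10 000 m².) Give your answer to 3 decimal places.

470.588 lb of product per hectare

Product per 100 m² = 0.4 / 8.5% = 4.70588 lb.
Convert to per hectare: 4.70588 × 100 = 470.5882 lb.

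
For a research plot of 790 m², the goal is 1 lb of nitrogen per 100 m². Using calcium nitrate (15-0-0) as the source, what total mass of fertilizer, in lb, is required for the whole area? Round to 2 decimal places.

Product per 100 m² = 1 / 15% = 6.66667 lb.
Total product = 6.66667 × 790 / 100 = 52.6667 lb.

52.67 lb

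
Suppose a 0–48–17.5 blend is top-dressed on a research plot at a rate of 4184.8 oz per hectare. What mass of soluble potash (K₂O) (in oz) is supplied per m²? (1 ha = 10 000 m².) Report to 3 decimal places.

0.073 oz K₂O per sq m

K₂O per hectare = 4184.8 × 17.5% = 732.34 oz.
Convert to per m²: 732.34 × 0.0001 = 0.073234 oz.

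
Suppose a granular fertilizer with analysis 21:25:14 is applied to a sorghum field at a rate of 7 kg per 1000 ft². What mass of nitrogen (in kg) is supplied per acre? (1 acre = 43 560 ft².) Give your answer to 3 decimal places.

64.033 kg N per acre

nitrogen per 1000 ft² = 7 × 21% = 1.47 kg.
Convert to per acre: 1.47 × 43.56 = 64.0332 kg.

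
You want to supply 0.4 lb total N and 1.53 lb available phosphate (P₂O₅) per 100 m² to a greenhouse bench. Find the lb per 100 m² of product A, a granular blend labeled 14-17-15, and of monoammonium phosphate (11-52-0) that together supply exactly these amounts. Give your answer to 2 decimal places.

0.73 lb product A, 2.70 lb monoammonium phosphate

Let a = lb of product A, b = lb of monoammonium phosphate (per 100 m²).
N: 0.14·a + 0.11·b = 0.4
P₂O₅: 0.17·a + 0.52·b = 1.53
Eliminate b: (row1) − 0.11/0.52·(row2) → 0.104038·a = 0.0763462, so a = 0.733826.
Then b = (1.53 − 0.17·0.733826) / 0.52 = 2.7024.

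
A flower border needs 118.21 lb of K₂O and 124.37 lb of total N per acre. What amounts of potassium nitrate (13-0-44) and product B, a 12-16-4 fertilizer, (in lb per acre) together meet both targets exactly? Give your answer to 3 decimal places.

193.496 lb potassium nitrate, 826.796 lb product B

With a, b = lb per acre of potassium nitrate and product B:
K₂O: 0.44·a + 0.04·b = 118.21
N: 0.13·a + 0.12·b = 124.37
Eliminate b: (row1) − 0.04/0.12·(row2) → 0.396667·a = 76.7533, so a = 193.4958.
Then b = (124.37 − 0.13·193.4958) / 0.12 = 826.7962.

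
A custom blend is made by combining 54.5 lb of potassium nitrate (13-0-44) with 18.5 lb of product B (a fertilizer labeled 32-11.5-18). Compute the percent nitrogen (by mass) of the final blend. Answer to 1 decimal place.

Total mass = 54.5 + 18.5 = 73 lb.
N mass = 13%×54.5 + 32%×18.5 = 13.005 lb.
% N = 13.005 / 73 = 17.8151%.

17.8% N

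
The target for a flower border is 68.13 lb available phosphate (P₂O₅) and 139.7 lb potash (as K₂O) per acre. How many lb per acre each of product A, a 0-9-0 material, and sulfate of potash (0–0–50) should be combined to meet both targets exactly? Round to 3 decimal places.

Let a = lb of product A, b = lb of sulfate of potash (per acre).
P₂O₅: 0.09·a + 0·b = 68.13
K₂O: 0·a + 0.5·b = 139.7
Solving simultaneously: a = 757, b = 279.4.

757.000 lb product A, 279.400 lb sulfate of potash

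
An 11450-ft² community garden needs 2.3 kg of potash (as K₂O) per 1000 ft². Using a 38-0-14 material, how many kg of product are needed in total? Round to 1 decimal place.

188.1 kg

Product per 1000 ft² = 2.3 / 14% = 16.4286 kg.
Total product = 16.4286 × 11450 / 1000 = 188.107 kg.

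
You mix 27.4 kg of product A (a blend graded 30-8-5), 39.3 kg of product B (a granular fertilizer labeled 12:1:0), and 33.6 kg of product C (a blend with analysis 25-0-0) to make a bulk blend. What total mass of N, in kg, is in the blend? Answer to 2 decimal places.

N mass = 30%×27.4 + 12%×39.3 + 25%×33.6 = 21.336 kg.

21.34 kg N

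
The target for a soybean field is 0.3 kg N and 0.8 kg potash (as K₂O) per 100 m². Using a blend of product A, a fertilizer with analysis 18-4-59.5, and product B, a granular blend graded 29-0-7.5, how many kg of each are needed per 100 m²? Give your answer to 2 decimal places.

With a, b = kg per 100 m² of product A and product B:
N: 0.18·a + 0.29·b = 0.3
K₂O: 0.595·a + 0.075·b = 0.8
Eliminate b: (row1) − 0.29/0.075·(row2) → -2.12067·a = -2.79333, so a = 1.3172.
Then b = (0.8 − 0.595·1.3172) / 0.075 = 0.216913.

1.32 kg product A, 0.22 kg product B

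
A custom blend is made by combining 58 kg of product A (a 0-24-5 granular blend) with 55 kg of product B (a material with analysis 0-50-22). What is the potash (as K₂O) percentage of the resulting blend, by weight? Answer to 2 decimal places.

Total mass = 58 + 55 = 113 kg.
K₂O mass = 5%×58 + 22%×55 = 15 kg.
% K₂O = 15 / 113 = 13.2743%.

13.27% K₂O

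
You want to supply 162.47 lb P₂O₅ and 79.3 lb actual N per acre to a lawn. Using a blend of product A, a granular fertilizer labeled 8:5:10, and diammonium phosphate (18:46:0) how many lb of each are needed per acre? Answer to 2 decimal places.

260.19 lb product A, 324.91 lb diammonium phosphate

With a, b = lb per acre of product A and diammonium phosphate:
P₂O₅: 0.05·a + 0.46·b = 162.47
N: 0.08·a + 0.18·b = 79.3
Eliminate b: (row1) − 0.46/0.18·(row2) → -0.154444·a = -40.1856, so a = 260.194.
Then b = (79.3 − 0.08·260.194) / 0.18 = 324.914.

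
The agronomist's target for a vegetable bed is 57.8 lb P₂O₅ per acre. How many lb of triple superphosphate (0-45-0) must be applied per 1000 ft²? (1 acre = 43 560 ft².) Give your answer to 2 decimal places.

Product per acre = 57.8 / 45% = 128.444 lb.
Convert to per 1000 ft²: 128.444 × 0.0229568 = 2.94868 lb.

2.95 lb of product per thousand sq ft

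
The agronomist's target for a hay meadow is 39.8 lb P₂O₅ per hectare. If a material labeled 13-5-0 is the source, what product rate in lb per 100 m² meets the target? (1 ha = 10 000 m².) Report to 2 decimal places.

Product per hectare = 39.8 / 5% = 796 lb.
Convert to per 100 m²: 796 × 0.01 = 7.96 lb.

7.96 lb of product per hundred sq m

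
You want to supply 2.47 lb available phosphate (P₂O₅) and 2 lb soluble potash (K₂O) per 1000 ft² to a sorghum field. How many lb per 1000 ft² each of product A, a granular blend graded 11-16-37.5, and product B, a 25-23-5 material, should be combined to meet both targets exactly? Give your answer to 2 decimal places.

4.30 lb product A, 7.75 lb product B

Per-1000 ft² balance (a = product A, b = product B):
P₂O₅: 0.16·a + 0.23·b = 2.47
K₂O: 0.375·a + 0.05·b = 2
Solving simultaneously: a = 4.30032, b = 7.7476.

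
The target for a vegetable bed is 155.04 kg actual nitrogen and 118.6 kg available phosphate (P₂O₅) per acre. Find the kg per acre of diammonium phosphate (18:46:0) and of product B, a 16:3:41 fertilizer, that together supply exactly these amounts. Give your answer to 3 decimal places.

210.041 kg diammonium phosphate, 732.704 kg product B

With a, b = kg per acre of diammonium phosphate and product B:
N: 0.18·a + 0.16·b = 155.04
P₂O₅: 0.46·a + 0.03·b = 118.6
From row1: a = (155.04 − 0.16·b) / 0.18.
Into row2: 0.46·(155.04 − 0.16·b)/0.18 + 0.03·b = 118.6 → b = 732.7038, a = 210.0411.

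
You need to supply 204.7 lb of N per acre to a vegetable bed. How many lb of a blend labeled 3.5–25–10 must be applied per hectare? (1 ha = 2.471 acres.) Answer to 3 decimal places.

Product per acre = 204.7 / 3.5% = 5848.57 lb.
Convert to per hectare: 5848.57 × 2.471 = 14451.82 lb.

14451.820 lb of product per hectare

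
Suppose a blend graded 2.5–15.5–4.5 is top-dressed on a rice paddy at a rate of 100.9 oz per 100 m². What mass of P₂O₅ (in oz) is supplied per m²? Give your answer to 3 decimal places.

P₂O₅ per 100 m² = 100.9 × 15.5% = 15.6395 oz.
Convert to per m²: 15.6395 × 0.01 = 0.156395 oz.

0.156 oz P₂O₅ per sq m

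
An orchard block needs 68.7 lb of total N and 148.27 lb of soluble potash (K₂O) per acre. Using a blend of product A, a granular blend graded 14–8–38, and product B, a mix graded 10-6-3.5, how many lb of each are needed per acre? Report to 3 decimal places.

375.302 lb product A, 161.577 lb product B

With a, b = lb per acre of product A and product B:
N: 0.14·a + 0.1·b = 68.7
K₂O: 0.38·a + 0.035·b = 148.27
Eliminate b: (row1) − 0.1/0.035·(row2) → -0.945714·a = -354.929, so a = 375.3021.
Then b = (148.27 − 0.38·375.3021) / 0.035 = 161.57704.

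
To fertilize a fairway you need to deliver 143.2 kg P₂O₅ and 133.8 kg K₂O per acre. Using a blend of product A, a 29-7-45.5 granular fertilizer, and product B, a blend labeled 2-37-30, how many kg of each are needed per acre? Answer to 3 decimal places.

Let a = kg of product A, b = kg of product B (per acre).
P₂O₅: 0.07·a + 0.37·b = 143.2
K₂O: 0.455·a + 0.3·b = 133.8
Solving simultaneously: a = 44.4248, b = 378.6223.

44.425 kg product A, 378.622 kg product B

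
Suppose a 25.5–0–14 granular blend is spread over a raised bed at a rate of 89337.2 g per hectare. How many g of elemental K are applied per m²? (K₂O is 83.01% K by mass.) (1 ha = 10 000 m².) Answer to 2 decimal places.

1.04 g K per sq m

K₂O per hectare = 89337.2 × 14% = 12507.2 g.
Elemental K = 12507.2 × 0.8301 = 10382.2 g per hectare.
Convert to per m²: 10382.2 × 0.0001 = 1.03822 g.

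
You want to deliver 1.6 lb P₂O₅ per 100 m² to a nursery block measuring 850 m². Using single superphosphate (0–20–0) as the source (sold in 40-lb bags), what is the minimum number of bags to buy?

Product per 100 m² = 1.6 / 20% = 8 lb.
Total product = 8 × 850 / 100 = 68 lb.
Bags = ⌈68 / 40⌉ = 2.

2 bags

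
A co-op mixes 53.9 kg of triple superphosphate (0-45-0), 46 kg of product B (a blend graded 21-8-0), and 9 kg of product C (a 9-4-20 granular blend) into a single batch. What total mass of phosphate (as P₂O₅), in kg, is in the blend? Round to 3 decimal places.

28.295 kg P₂O₅

P₂O₅ mass = 45%×53.9 + 8%×46 + 4%×9 = 28.295 kg.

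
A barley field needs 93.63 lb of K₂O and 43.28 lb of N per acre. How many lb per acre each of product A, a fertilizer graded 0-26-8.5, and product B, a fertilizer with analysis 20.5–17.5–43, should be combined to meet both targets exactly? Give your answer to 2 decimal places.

Let a = lb of product A, b = lb of product B (per acre).
K₂O: 0.085·a + 0.43·b = 93.63
N: 0·a + 0.205·b = 43.28
Solving simultaneously: a = 33.5007, b = 211.122.

33.50 lb product A, 211.12 lb product B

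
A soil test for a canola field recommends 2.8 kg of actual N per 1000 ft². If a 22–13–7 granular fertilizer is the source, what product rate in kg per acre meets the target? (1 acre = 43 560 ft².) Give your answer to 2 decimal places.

Product per 1000 ft² = 2.8 / 22% = 12.7273 kg.
Convert to per acre: 12.7273 × 43.56 = 554.4 kg.

554.40 kg of product per acre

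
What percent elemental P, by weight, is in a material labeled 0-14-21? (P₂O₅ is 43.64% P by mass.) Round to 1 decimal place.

%P = 14 × 0.4364 = 6.1096%.

6.1% P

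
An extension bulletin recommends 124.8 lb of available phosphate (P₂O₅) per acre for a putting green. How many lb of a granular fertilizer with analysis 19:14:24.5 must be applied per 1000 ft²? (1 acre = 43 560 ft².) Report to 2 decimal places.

20.46 lb of product per thousand sq ft

Product per acre = 124.8 / 14% = 891.429 lb.
Convert to per 1000 ft²: 891.429 × 0.0229568 = 20.4644 lb.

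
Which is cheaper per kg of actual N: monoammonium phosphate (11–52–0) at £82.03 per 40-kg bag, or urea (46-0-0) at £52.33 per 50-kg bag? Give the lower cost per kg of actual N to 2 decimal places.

£2.28 per kg N (urea)

monoammonium phosphate: N per bag = 40 × 11% = 4.4 kg; cost = 82.03 / 4.4 = £18.6432/kg N.
urea: N per bag = 50 × 46% = 23 kg; cost = 52.33 / 23 = £2.2752/kg N.
urea is cheaper.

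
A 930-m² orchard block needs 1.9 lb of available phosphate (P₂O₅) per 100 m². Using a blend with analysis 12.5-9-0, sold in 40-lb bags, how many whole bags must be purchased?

5 bags

Product per 100 m² = 1.9 / 9% = 21.1111 lb.
Total product = 21.1111 × 930 / 100 = 196.333 lb.
Bags = ⌈196.333 / 40⌉ = 5.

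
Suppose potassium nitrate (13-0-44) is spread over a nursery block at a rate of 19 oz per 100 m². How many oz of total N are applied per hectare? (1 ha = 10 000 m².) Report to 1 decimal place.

nitrogen per 100 m² = 19 × 13% = 2.47 oz.
Convert to per hectare: 2.47 × 100 = 247 oz.

247.0 oz N per hectare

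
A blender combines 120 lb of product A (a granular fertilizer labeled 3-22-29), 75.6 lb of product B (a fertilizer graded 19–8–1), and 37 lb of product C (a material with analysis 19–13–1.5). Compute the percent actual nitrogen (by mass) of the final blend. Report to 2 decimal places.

Total mass = 120 + 75.6 + 37 = 232.6 lb.
N mass = 3%×120 + 19%×75.6 + 19%×37 = 24.994 lb.
% N = 24.994 / 232.6 = 10.7455%.

10.75% N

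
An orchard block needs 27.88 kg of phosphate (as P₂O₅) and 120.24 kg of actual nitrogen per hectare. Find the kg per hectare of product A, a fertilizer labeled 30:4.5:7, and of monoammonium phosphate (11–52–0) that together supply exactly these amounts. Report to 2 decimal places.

393.63 kg product A, 19.55 kg monoammonium phosphate

Per-hectare balance (a = product A, b = monoammonium phosphate):
P₂O₅: 0.045·a + 0.52·b = 27.88
N: 0.3·a + 0.11·b = 120.24
Eliminate a: (row1) − 0.045/0.3·(row2) → 0.5035·b = 9.844, so b = 19.5511.
Back-substitute: a = (27.88 − 0.52·19.5511) / 0.045 = 393.631.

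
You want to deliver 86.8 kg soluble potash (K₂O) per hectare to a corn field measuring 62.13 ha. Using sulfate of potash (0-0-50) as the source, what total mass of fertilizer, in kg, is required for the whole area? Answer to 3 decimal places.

Product per hectare = 86.8 / 50% = 173.6 kg.
Total product = 173.6 × 62.13 = 10785.768 kg.

10785.768 kg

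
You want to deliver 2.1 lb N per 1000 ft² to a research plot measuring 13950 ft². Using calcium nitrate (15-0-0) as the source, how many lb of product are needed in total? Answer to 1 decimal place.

195.3 lb

Product per 1000 ft² = 2.1 / 15% = 14 lb.
Total product = 14 × 13950 / 1000 = 195.3 lb.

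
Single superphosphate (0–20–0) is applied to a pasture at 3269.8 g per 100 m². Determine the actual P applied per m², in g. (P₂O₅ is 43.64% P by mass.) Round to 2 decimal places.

P₂O₅ per 100 m² = 3269.8 × 20% = 653.96 g.
Elemental P = 653.96 × 0.4364 = 285.388 g per 100 m².
Convert to per m²: 285.388 × 0.01 = 2.85388 g.

2.85 g P per sq m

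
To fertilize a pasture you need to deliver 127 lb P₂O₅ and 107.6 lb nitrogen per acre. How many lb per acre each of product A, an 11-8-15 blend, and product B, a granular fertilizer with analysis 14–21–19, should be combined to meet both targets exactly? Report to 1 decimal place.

404.7 lb product A, 450.6 lb product B

Per-acre balance (a = product A, b = product B):
P₂O₅: 0.08·a + 0.21·b = 127
N: 0.11·a + 0.14·b = 107.6
Eliminate a: (row1) − 0.08/0.11·(row2) → 0.108182·b = 48.7455, so b = 450.588.
Back-substitute: a = (127 − 0.21·450.588) / 0.08 = 404.706.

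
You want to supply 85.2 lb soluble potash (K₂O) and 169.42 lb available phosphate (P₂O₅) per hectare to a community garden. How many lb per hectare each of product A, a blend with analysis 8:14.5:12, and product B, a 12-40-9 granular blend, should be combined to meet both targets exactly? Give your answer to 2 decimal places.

Per-hectare balance (a = product A, b = product B):
K₂O: 0.12·a + 0.09·b = 85.2
P₂O₅: 0.145·a + 0.4·b = 169.42
Eliminate b: (row1) − 0.09/0.4·(row2) → 0.087375·a = 47.0805, so a = 538.833.
Then b = (169.42 − 0.145·538.833) / 0.4 = 228.223.

538.83 lb product A, 228.22 lb product B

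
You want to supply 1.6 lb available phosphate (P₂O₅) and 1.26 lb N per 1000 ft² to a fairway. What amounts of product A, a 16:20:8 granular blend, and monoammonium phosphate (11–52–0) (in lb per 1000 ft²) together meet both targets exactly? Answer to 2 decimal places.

7.83 lb product A, 0.07 lb monoammonium phosphate

Per-1000 ft² balance (a = product A, b = monoammonium phosphate):
P₂O₅: 0.2·a + 0.52·b = 1.6
N: 0.16·a + 0.11·b = 1.26
Eliminate a: (row1) − 0.2/0.16·(row2) → 0.3825·b = 0.025, so b = 0.0653595.
Back-substitute: a = (1.6 − 0.52·0.0653595) / 0.2 = 7.83007.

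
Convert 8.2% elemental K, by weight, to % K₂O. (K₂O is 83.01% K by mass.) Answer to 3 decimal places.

9.878% K₂O

%K₂O = 8.2 / 0.8301 = 9.87833%.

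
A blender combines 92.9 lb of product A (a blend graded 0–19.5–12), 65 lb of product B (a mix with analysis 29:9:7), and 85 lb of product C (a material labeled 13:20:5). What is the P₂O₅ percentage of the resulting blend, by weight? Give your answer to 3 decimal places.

16.865% P₂O₅

Total mass = 92.9 + 65 + 85 = 242.9 lb.
P₂O₅ mass = 19.5%×92.9 + 9%×65 + 20%×85 = 40.9655 lb.
% P₂O₅ = 40.9655 / 242.9 = 16.8652%.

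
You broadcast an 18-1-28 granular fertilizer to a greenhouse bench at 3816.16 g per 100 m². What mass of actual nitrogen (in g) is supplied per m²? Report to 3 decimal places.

nitrogen per 100 m² = 3816.16 × 18% = 686.909 g.
Convert to per m²: 686.909 × 0.01 = 6.86909 g.

6.869 g N per sq m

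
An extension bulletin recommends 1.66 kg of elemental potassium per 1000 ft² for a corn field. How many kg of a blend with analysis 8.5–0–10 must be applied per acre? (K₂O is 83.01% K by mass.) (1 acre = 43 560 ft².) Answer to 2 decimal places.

As K₂O: 1.66 / 0.8301 = 1.99976 kg per 1000 ft².
Product per 1000 ft² = 1.99976 / 10% = 19.9976 kg.
Convert to per acre: 19.9976 × 43.56 = 871.095 kg.

871.10 kg of product per acre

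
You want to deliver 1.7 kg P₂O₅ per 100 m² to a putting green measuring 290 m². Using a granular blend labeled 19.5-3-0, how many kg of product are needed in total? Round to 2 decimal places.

164.33 kg

Product per 100 m² = 1.7 / 3% = 56.6667 kg.
Total product = 56.6667 × 290 / 100 = 164.333 kg.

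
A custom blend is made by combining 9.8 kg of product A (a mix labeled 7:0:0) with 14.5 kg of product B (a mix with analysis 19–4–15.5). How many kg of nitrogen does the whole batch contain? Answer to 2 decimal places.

3.44 kg N

N mass = 7%×9.8 + 19%×14.5 = 3.441 kg.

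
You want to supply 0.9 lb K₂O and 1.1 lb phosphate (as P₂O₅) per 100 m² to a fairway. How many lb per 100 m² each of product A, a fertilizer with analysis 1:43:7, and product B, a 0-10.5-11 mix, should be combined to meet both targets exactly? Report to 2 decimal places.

0.66 lb product A, 7.76 lb product B

Let a = lb of product A, b = lb of product B (per 100 m²).
K₂O: 0.07·a + 0.11·b = 0.9
P₂O₅: 0.43·a + 0.105·b = 1.1
Eliminate a: (row1) − 0.07/0.43·(row2) → 0.092907·b = 0.72093, so b = 7.7597.
Back-substitute: a = (0.9 − 0.11·7.7597) / 0.07 = 0.663329.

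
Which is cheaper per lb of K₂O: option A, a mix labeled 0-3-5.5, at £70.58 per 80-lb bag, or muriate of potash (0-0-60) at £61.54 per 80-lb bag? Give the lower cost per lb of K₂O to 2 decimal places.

option A: K₂O per bag = 80 × 5.5% = 4.4 lb; cost = 70.58 / 4.4 = £16.0409/lb K₂O.
muriate of potash: K₂O per bag = 80 × 60% = 48 lb; cost = 61.54 / 48 = £1.2821/lb K₂O.
muriate of potash is cheaper.

£1.28 per lb K₂O (muriate of potash)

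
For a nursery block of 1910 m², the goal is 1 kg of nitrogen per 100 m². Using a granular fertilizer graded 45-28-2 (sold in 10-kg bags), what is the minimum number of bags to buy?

Product per 100 m² = 1 / 45% = 2.22222 kg.
Total product = 2.22222 × 1910 / 100 = 42.4444 kg.
Bags = ⌈42.4444 / 10⌉ = 5.

5 bags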